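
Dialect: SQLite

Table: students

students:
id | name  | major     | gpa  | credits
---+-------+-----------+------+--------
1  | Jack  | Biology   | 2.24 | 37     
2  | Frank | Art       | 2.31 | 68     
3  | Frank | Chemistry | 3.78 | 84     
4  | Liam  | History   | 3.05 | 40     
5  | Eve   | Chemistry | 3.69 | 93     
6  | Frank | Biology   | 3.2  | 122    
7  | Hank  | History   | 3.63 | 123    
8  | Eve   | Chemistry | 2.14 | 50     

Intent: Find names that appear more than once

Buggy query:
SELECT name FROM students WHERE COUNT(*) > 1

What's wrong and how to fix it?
Bug: COUNT(*) is an aggregate and cannot be used in WHERE

Fix: Group first, then use HAVING for the count condition

Corrected query:
SELECT name FROM students GROUP BY name HAVING COUNT(*) > 1

Result:
name 
-----
Eve  
Frank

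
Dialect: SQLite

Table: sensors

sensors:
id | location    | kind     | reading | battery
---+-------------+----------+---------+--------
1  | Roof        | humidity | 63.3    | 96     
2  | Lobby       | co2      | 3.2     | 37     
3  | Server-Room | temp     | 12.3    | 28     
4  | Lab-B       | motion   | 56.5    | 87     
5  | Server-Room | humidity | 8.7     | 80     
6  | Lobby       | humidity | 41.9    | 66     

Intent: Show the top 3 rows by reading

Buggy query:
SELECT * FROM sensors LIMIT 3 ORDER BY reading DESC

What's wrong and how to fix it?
Bug: LIMIT must come after ORDER BY

Fix: Sort with ORDER BY, then apply LIMIT

Corrected query:
SELECT * FROM sensors ORDER BY reading DESC LIMIT 3

Result:
id | location | kind     | reading | battery
---+----------+----------+---------+--------
1  | Roof     | humidity | 63.3    | 96     
4  | Lab-B    | motion   | 56.5    | 87     
6  | Lobby    | humidity | 41.9    | 66     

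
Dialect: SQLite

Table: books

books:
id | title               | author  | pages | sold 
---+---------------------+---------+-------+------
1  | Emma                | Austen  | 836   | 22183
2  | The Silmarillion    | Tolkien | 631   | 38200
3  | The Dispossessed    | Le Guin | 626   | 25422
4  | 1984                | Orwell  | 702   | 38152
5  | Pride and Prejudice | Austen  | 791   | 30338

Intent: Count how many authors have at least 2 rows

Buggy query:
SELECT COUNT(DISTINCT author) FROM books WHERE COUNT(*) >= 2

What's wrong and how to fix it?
Bug: COUNT(*) cannot appear in WHERE; the per-group count doesn't exist yet

Fix: Use a subquery that GROUPs and filters with HAVING, then count its rows

Corrected query:
SELECT COUNT(*) FROM (SELECT author FROM books GROUP BY author HAVING COUNT(*) >= 2)

Result:
COUNT(*)
--------
1       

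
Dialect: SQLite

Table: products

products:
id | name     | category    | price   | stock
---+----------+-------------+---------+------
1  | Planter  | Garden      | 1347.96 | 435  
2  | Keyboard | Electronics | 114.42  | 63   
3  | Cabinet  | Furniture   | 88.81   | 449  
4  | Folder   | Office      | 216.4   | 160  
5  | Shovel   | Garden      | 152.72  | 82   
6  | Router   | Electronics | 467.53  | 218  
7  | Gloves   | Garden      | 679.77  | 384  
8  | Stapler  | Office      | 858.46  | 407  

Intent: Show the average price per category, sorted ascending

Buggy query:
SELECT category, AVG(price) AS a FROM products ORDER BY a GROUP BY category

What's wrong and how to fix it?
Bug: ORDER BY appears before GROUP BY; SQL clause order requires GROUP BY first

Fix: Reorder: SELECT … FROM … GROUP BY … ORDER BY …

Corrected query:
SELECT category, AVG(price) AS a FROM products GROUP BY category ORDER BY a

Result:
category    | a         
------------+-----------
Furniture   | 88.81     
Electronics | 290.975   
Office      | 537.43    
Garden      | 726.816667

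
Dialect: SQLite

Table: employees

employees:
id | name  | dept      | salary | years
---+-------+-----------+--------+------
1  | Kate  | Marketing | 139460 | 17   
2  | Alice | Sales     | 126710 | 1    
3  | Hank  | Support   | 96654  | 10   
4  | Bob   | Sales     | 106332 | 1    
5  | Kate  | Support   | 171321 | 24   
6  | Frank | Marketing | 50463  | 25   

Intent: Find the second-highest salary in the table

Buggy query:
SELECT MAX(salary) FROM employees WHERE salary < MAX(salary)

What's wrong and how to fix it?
Bug: The inner MAX is an aggregate inside WHERE, which is not allowed

Fix: Put the inner MAX in a scalar subquery

Corrected query:
SELECT MAX(salary) FROM employees WHERE salary < (SELECT MAX(salary) FROM employees)

Result:
MAX(salary)
-----------
139460     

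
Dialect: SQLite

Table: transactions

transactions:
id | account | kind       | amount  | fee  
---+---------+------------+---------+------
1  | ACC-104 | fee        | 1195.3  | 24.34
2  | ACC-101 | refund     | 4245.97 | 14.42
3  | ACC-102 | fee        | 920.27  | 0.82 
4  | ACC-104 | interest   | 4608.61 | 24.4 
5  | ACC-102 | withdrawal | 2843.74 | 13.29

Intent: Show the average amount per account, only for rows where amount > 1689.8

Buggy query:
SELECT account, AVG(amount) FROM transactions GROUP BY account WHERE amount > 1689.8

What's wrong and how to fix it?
Bug: WHERE cannot follow GROUP BY

Fix: Place WHERE between FROM and GROUP BY

Corrected query:
SELECT account, AVG(amount) FROM transactions WHERE amount > 1689.8 GROUP BY account

Result:
account | AVG(amount)
--------+------------
ACC-101 | 4245.97    
ACC-102 | 2843.74    
ACC-104 | 4608.61    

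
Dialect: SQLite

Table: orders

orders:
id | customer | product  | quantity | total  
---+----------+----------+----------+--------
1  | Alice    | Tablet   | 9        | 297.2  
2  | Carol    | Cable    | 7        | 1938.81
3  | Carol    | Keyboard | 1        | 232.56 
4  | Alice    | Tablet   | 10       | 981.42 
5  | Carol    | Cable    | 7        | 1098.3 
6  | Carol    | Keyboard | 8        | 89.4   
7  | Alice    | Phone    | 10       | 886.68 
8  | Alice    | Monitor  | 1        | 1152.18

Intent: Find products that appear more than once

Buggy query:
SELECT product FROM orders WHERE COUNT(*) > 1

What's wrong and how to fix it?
Bug: WHERE can't reference COUNT(*); aggregates are computed after WHERE

Fix: GROUP BY product, then filter groups with HAVING COUNT(*) > 1

Corrected query:
SELECT product FROM orders GROUP BY product HAVING COUNT(*) > 1

Result:
product 
--------
Cable   
Keyboard
Tablet  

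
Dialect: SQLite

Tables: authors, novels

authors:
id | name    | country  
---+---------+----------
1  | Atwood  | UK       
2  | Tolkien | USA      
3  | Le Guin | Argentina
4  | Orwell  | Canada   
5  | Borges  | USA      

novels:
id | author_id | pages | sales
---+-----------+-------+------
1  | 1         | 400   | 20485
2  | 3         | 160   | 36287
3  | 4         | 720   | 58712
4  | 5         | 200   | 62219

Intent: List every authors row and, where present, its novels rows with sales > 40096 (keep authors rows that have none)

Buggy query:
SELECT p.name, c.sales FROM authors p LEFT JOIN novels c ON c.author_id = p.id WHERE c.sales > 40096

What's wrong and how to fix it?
Bug: Filtering c.sales in WHERE discards the NULL rows produced by LEFT JOIN, turning it into an inner join

Fix: Move the right-table condition into the ON clause so unmatched parents are kept

Corrected query:
SELECT p.name, c.sales FROM authors p LEFT JOIN novels c ON c.author_id = p.id AND c.sales > 40096

Result:
name    | sales
--------+------
Atwood  | NULL 
Tolkien | NULL 
Le Guin | NULL 
Orwell  | 58712
Borges  | 62219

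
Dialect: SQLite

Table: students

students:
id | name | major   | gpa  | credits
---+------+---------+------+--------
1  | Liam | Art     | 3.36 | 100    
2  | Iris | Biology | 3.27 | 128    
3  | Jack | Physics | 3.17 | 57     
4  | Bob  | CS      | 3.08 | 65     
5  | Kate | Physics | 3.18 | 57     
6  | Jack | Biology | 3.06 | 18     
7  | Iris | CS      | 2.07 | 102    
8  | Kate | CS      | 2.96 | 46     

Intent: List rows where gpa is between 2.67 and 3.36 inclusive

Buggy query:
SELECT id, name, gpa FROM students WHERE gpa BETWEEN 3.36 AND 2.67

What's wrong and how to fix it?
Bug: BETWEEN expects the lower bound first; with 3.36 AND 2.67 the range is empty

Fix: Write BETWEEN 2.67 AND 3.36

Corrected query:
SELECT id, name, gpa FROM students WHERE gpa BETWEEN 2.67 AND 3.36

Result:
id | name | gpa 
---+------+-----
1  | Liam | 3.36
2  | Iris | 3.27
3  | Jack | 3.17
4  | Bob  | 3.08
5  | Kate | 3.18
6  | Jack | 3.06
8  | Kate | 2.96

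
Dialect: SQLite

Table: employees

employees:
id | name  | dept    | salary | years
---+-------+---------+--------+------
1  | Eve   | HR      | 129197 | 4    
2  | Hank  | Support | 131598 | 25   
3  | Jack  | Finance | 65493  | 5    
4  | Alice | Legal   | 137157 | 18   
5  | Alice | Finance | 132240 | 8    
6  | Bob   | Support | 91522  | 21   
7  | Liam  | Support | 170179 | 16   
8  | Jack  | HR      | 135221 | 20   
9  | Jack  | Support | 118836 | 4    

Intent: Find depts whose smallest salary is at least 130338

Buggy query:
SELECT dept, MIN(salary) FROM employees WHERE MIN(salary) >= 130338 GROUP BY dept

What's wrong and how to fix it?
Bug: MIN() in WHERE is a misuse of aggregate

Fix: Use HAVING for the per-group MIN condition

Corrected query:
SELECT dept, MIN(salary) FROM employees GROUP BY dept HAVING MIN(salary) >= 130338

Result:
dept  | MIN(salary)
------+------------
Legal | 137157     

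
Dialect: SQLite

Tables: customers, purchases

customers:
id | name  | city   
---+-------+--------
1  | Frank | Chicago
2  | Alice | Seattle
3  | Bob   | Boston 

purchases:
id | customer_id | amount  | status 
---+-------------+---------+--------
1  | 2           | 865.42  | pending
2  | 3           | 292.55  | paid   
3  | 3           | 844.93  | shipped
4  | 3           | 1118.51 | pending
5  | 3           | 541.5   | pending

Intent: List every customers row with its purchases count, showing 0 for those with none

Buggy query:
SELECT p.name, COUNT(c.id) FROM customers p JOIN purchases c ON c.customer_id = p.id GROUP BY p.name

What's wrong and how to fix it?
Bug: An inner join excludes parents with zero children

Fix: Use LEFT JOIN so parents without children still appear (COUNT(c.id) gives 0)

Corrected query:
SELECT p.name, COUNT(c.id) FROM customers p LEFT JOIN purchases c ON c.customer_id = p.id GROUP BY p.name

Result:
name  | COUNT(c.id)
------+------------
Alice | 1          
Bob   | 4          
Frank | 0          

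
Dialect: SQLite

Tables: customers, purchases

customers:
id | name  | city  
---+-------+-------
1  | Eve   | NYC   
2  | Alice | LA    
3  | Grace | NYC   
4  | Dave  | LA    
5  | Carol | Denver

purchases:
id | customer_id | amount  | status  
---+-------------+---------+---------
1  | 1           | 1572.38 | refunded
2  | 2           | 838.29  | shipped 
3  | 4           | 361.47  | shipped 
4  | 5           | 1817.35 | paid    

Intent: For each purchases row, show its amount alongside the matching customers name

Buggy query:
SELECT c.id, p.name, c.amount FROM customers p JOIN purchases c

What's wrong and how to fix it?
Bug: JOIN with no ON clause produces a cartesian product; every purchases row pairs with every customers row

Fix: Specify the join condition linking the foreign key to the parent id

Corrected query:
SELECT c.id, p.name, c.amount FROM customers p JOIN purchases c ON c.customer_id = p.id

Result:
id | name  | amount 
---+-------+--------
1  | Eve   | 1572.38
2  | Alice | 838.29 
3  | Dave  | 361.47 
4  | Carol | 1817.35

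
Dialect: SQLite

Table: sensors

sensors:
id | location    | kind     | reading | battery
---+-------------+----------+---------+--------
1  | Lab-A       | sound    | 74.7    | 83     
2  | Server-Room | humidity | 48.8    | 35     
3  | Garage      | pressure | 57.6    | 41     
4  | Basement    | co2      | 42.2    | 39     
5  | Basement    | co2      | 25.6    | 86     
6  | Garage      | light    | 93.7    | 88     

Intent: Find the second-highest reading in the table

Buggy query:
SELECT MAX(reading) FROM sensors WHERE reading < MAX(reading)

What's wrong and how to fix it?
Bug: MAX(reading) on the right of the comparison is an aggregate-in-WHERE error

Fix: Compute the overall MAX in a subquery, then take MAX of rows below it

Corrected query:
SELECT MAX(reading) FROM sensors WHERE reading < (SELECT MAX(reading) FROM sensors)

Result:
MAX(reading)
------------
74.7        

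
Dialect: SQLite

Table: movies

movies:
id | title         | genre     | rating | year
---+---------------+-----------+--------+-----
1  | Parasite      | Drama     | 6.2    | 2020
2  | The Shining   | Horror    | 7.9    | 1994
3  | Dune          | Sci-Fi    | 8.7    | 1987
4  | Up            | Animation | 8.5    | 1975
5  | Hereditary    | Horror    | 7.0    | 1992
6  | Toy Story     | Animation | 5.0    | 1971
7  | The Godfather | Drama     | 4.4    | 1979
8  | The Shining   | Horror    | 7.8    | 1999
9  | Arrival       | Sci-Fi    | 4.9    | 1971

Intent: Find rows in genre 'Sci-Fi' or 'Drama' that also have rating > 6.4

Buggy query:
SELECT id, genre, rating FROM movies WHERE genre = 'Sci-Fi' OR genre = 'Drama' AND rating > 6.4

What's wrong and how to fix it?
Bug: Without parentheses, AND is evaluated before OR, so the rating filter only applies to the 'Drama' branch

Fix: Add parentheses around the OR so the AND applies to both alternatives

Corrected query:
SELECT id, genre, rating FROM movies WHERE (genre = 'Sci-Fi' OR genre = 'Drama') AND rating > 6.4

Result:
id | genre  | rating
---+--------+-------
3  | Sci-Fi | 8.7   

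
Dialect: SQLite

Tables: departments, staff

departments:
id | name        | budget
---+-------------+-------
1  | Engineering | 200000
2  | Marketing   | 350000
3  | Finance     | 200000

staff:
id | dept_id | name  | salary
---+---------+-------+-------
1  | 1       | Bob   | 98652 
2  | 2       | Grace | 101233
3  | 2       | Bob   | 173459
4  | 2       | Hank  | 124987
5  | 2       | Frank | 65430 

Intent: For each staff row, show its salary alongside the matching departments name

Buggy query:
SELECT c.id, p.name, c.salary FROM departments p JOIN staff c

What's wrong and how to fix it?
Bug: JOIN with no ON clause produces a cartesian product; every staff row pairs with every departments row

Fix: Add ON c.dept_id = p.id to the JOIN

Corrected query:
SELECT c.id, p.name, c.salary FROM departments p JOIN staff c ON c.dept_id = p.id

Result:
id | name        | salary
---+-------------+-------
1  | Engineering | 98652 
2  | Marketing   | 101233
3  | Marketing   | 173459
4  | Marketing   | 124987
5  | Marketing   | 65430 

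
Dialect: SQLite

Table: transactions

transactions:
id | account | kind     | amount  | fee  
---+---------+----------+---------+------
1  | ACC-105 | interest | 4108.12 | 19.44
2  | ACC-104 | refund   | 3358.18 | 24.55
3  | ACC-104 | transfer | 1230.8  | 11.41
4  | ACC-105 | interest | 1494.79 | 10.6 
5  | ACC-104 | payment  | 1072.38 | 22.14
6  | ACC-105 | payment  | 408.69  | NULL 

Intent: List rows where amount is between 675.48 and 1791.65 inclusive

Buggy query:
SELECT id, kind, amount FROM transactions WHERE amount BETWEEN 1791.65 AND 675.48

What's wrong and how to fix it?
Bug: The bounds are reversed; BETWEEN a AND b requires a <= b to match anything

Fix: Swap the bounds so the smaller value comes first

Corrected query:
SELECT id, kind, amount FROM transactions WHERE amount BETWEEN 675.48 AND 1791.65

Result:
id | kind     | amount 
---+----------+--------
3  | transfer | 1230.8 
4  | interest | 1494.79
5  | payment  | 1072.38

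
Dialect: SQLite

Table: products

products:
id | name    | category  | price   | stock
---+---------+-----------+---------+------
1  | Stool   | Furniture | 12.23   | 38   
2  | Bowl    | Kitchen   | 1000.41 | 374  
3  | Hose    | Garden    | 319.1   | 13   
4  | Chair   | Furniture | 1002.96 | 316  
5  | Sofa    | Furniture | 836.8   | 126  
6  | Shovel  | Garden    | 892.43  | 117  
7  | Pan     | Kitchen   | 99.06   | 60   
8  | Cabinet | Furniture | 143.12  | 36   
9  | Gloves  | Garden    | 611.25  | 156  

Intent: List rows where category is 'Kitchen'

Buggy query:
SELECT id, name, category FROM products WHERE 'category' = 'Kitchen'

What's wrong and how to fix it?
Bug: 'category' in single quotes is a string literal, not the column; the comparison is literal-vs-literal and never true

Fix: Remove the quotes around the column name (or use double quotes for an identifier)

Corrected query:
SELECT id, name, category FROM products WHERE category = 'Kitchen'

Result:
id | name | category
---+------+---------
2  | Bowl | Kitchen 
7  | Pan  | Kitchen 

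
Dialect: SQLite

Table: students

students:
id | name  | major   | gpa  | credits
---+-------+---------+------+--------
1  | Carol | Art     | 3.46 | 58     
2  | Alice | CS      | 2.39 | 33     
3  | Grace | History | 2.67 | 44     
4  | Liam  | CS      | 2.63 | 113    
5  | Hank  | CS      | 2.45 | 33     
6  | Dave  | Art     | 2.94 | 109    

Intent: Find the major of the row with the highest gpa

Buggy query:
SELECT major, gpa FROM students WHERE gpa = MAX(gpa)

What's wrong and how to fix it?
Bug: WHERE is evaluated per row; an aggregate over the whole table isn't defined there

Fix: Use a subquery: WHERE gpa = (SELECT MAX(gpa) FROM students)

Corrected query:
SELECT major, gpa FROM students WHERE gpa = (SELECT MAX(gpa) FROM students)

Result:
major | gpa 
------+-----
Art   | 3.46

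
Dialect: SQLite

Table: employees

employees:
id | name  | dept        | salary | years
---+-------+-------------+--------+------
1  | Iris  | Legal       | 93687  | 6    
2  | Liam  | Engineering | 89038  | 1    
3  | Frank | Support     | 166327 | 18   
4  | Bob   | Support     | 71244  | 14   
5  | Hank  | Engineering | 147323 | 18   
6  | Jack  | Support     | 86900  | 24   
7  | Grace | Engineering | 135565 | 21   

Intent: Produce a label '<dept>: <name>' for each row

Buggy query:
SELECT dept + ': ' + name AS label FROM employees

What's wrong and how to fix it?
Bug: SQLite uses || for string concatenation; + coerces text to numbers (yielding 0)

Fix: Replace + with || to concatenate text

Corrected query:
SELECT dept || ': ' || name AS label FROM employees

Result:
label             
------------------
Legal: Iris       
Engineering: Liam 
Support: Frank    
Support: Bob      
Engineering: Hank 
Support: Jack     
Engineering: Grace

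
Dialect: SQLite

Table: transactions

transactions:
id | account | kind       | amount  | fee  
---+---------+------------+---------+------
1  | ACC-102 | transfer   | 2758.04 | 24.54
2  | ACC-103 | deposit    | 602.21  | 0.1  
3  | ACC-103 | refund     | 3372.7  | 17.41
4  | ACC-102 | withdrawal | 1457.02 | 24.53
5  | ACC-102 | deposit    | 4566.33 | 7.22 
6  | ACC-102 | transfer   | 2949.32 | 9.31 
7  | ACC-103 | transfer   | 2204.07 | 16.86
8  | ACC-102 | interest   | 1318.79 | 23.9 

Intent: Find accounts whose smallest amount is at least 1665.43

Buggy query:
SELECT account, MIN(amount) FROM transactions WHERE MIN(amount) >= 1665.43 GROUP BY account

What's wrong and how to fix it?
Bug: MIN() in WHERE is a misuse of aggregate

Fix: Replace WHERE with HAVING after the GROUP BY

Corrected query:
SELECT account, MIN(amount) FROM transactions GROUP BY account HAVING MIN(amount) >= 1665.43

Result:
(no rows)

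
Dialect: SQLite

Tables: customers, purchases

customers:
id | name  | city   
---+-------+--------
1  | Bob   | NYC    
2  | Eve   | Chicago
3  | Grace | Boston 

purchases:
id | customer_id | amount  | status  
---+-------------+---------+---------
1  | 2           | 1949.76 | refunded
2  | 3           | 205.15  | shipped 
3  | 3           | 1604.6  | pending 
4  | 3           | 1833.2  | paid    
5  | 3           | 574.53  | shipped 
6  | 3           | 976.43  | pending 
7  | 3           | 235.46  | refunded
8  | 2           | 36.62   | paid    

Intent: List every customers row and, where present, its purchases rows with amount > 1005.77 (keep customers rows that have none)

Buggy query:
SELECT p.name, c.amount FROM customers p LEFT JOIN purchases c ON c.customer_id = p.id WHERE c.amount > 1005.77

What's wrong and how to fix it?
Bug: Filtering c.amount in WHERE discards the NULL rows produced by LEFT JOIN, turning it into an inner join

Fix: Put 'c.amount > 1005.77' in the JOIN's ON clause instead of WHERE

Corrected query:
SELECT p.name, c.amount FROM customers p LEFT JOIN purchases c ON c.customer_id = p.id AND c.amount > 1005.77

Result:
name  | amount 
------+--------
Bob   | NULL   
Eve   | 1949.76
Grace | 1604.6 
Grace | 1833.2 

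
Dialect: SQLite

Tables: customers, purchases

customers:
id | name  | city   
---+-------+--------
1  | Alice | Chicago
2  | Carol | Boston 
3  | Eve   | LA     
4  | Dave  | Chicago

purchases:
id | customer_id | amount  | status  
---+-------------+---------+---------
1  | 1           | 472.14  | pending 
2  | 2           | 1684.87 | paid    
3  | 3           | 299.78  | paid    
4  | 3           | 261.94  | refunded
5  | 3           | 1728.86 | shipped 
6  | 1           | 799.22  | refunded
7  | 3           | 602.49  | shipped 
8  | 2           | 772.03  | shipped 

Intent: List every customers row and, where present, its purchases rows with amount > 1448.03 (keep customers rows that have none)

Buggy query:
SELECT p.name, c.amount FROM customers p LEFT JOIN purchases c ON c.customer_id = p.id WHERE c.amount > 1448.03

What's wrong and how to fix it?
Bug: Filtering c.amount in WHERE discards the NULL rows produced by LEFT JOIN, turning it into an inner join

Fix: Put 'c.amount > 1448.03' in the JOIN's ON clause instead of WHERE

Corrected query:
SELECT p.name, c.amount FROM customers p LEFT JOIN purchases c ON c.customer_id = p.id AND c.amount > 1448.03

Result:
name  | amount 
------+--------
Alice | NULL   
Carol | 1684.87
Eve   | 1728.86
Dave  | NULL   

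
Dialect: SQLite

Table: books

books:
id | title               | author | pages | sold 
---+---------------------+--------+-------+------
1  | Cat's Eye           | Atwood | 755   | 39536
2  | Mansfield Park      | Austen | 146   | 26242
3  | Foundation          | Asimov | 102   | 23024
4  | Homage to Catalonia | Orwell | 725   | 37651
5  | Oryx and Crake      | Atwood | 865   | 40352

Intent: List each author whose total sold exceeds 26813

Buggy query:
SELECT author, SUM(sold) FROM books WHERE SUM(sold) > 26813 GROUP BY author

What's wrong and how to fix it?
Bug: Aggregate functions cannot appear in a WHERE clause

Fix: Move the aggregate condition to a HAVING clause

Corrected query:
SELECT author, SUM(sold) FROM books GROUP BY author HAVING SUM(sold) > 26813

Result:
author | SUM(sold)
-------+----------
Atwood | 79888    
Orwell | 37651    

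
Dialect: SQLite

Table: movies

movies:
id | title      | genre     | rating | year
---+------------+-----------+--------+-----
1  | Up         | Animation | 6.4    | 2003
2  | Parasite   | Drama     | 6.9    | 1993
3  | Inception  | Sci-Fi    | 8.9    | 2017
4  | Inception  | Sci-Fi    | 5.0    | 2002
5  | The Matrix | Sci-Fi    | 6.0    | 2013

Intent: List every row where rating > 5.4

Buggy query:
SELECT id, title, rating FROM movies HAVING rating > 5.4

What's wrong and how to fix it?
Bug: This is a non-aggregate query (no GROUP BY, no aggregates), so in SQLite the HAVING clause is invalid here; a row-level condition belongs in WHERE

Fix: Use WHERE for row-level filtering

Corrected query:
SELECT id, title, rating FROM movies WHERE rating > 5.4

Result:
id | title      | rating
---+------------+-------
1  | Up         | 6.4   
2  | Parasite   | 6.9   
3  | Inception  | 8.9   
5  | The Matrix | 6     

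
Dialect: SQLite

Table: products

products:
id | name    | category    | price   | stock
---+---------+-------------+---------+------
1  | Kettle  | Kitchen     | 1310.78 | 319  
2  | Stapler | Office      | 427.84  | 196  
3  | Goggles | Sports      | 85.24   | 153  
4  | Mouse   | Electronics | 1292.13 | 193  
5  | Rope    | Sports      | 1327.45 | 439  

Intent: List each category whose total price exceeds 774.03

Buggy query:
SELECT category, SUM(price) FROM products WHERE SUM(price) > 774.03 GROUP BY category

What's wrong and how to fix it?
Bug: SUM(price) is an aggregate, but WHERE filters rows before aggregation

Fix: Use HAVING (which filters groups after aggregation) instead of WHERE

Corrected query:
SELECT category, SUM(price) FROM products GROUP BY category HAVING SUM(price) > 774.03

Result:
category    | SUM(price)
------------+-----------
Electronics | 1292.13   
Kitchen     | 1310.78   
Sports      | 1412.69   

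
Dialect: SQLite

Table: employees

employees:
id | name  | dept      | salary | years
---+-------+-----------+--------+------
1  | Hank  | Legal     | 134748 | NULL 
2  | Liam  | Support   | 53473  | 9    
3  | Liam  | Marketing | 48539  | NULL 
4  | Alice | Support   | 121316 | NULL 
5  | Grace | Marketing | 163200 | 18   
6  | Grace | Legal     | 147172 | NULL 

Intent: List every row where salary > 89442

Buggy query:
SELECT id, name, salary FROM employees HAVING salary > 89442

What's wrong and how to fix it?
Bug: This is a non-aggregate query (no GROUP BY, no aggregates), so in SQLite the HAVING clause is invalid here; a row-level condition belongs in WHERE

Fix: Use WHERE for row-level filtering

Corrected query:
SELECT id, name, salary FROM employees WHERE salary > 89442

Result:
id | name  | salary
---+-------+-------
1  | Hank  | 134748
4  | Alice | 121316
5  | Grace | 163200
6  | Grace | 147172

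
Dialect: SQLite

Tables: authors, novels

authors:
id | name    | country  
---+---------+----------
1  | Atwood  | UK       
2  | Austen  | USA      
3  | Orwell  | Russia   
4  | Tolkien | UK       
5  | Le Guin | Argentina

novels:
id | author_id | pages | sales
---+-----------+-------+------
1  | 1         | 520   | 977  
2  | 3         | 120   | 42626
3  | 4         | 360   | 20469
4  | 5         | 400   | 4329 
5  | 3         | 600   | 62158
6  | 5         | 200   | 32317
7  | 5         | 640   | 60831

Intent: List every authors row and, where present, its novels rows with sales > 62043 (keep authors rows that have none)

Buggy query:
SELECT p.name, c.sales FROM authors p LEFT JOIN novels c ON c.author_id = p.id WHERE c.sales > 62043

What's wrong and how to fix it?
Bug: A WHERE condition on the right-hand table after LEFT JOIN drops unmatched parents

Fix: Move the right-table condition into the ON clause so unmatched parents are kept

Corrected query:
SELECT p.name, c.sales FROM authors p LEFT JOIN novels c ON c.author_id = p.id AND c.sales > 62043

Result:
name    | sales
--------+------
Atwood  | NULL 
Austen  | NULL 
Orwell  | 62158
Tolkien | NULL 
Le Guin | NULL 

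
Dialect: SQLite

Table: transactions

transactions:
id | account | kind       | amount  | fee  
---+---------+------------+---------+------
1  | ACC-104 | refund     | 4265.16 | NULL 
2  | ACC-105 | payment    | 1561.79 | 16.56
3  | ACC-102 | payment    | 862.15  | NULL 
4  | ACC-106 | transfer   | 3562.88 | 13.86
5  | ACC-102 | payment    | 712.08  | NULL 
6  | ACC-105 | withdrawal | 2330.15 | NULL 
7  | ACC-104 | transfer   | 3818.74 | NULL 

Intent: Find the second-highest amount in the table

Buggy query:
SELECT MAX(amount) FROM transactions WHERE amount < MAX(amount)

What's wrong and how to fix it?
Bug: MAX(amount) on the right of the comparison is an aggregate-in-WHERE error

Fix: Put the inner MAX in a scalar subquery

Corrected query:
SELECT MAX(amount) FROM transactions WHERE amount < (SELECT MAX(amount) FROM transactions)

Result:
MAX(amount)
-----------
3818.74    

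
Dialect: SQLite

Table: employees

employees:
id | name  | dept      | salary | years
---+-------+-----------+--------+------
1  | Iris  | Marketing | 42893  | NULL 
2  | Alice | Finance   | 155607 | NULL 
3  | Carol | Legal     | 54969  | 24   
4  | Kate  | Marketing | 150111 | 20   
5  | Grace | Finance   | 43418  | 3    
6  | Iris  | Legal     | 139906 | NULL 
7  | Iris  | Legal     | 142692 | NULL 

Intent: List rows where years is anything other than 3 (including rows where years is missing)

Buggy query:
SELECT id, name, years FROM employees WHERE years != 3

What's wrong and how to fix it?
Bug: Inequality against NULL is unknown, not true; rows with NULL are dropped

Fix: Add an explicit OR years IS NULL to include the missing-value rows

Corrected query:
SELECT id, name, years FROM employees WHERE years != 3 OR years IS NULL

Result:
id | name  | years
---+-------+------
1  | Iris  | NULL 
2  | Alice | NULL 
3  | Carol | 24   
4  | Kate  | 20   
6  | Iris  | NULL 
7  | Iris  | NULL 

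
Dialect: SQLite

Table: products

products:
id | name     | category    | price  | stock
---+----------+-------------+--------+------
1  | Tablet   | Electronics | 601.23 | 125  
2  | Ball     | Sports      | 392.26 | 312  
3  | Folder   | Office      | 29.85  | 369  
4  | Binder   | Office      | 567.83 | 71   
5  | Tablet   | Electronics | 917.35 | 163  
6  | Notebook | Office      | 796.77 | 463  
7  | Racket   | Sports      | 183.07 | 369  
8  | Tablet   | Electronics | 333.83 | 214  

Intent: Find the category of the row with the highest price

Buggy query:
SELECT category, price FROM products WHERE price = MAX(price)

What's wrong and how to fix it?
Bug: MAX(price) is an aggregate and cannot be used directly in WHERE

Fix: Use a subquery: WHERE price = (SELECT MAX(price) FROM products)

Corrected query:
SELECT category, price FROM products WHERE price = (SELECT MAX(price) FROM products)

Result:
category    | price 
------------+-------
Electronics | 917.35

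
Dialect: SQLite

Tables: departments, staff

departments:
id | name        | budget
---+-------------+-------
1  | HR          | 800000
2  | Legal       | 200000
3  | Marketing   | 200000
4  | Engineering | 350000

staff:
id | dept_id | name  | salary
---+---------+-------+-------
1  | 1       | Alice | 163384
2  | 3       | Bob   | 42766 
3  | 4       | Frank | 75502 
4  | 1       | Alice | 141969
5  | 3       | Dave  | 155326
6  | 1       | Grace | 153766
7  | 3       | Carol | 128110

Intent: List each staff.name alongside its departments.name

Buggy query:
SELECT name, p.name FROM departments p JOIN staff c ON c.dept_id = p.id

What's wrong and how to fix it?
Bug: Both tables have a 'name' column; the unqualified reference is ambiguous

Fix: Prefix ambiguous columns with the table alias

Corrected query:
SELECT c.name, p.name FROM departments p JOIN staff c ON c.dept_id = p.id

Result:
name  | name       
------+------------
Alice | HR         
Bob   | Marketing  
Frank | Engineering
Alice | HR         
Dave  | Marketing  
Grace | HR         
Carol | Marketing  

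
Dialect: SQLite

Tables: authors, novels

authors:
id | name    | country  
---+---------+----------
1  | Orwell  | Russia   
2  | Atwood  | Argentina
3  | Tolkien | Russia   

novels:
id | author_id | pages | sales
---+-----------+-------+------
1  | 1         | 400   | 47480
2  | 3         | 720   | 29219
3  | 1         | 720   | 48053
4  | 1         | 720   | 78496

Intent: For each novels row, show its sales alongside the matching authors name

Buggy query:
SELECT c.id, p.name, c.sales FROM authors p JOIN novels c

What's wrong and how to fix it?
Bug: JOIN with no ON clause produces a cartesian product; every novels row pairs with every authors row

Fix: Specify the join condition linking the foreign key to the parent id

Corrected query:
SELECT c.id, p.name, c.sales FROM authors p JOIN novels c ON c.author_id = p.id

Result:
id | name    | sales
---+---------+------
1  | Orwell  | 47480
2  | Tolkien | 29219
3  | Orwell  | 48053
4  | Orwell  | 78496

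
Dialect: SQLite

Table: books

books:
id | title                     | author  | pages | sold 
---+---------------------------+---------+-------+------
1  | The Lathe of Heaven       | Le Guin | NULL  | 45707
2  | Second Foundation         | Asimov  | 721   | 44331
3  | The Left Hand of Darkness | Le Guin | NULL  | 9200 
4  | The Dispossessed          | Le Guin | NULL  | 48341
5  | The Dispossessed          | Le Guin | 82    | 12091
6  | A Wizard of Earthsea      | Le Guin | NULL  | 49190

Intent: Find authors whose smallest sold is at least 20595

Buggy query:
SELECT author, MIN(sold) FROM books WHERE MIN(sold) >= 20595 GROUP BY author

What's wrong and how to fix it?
Bug: Aggregates like MIN are computed per group after WHERE runs

Fix: Use HAVING for the per-group MIN condition

Corrected query:
SELECT author, MIN(sold) FROM books GROUP BY author HAVING MIN(sold) >= 20595

Result:
author | MIN(sold)
-------+----------
Asimov | 44331    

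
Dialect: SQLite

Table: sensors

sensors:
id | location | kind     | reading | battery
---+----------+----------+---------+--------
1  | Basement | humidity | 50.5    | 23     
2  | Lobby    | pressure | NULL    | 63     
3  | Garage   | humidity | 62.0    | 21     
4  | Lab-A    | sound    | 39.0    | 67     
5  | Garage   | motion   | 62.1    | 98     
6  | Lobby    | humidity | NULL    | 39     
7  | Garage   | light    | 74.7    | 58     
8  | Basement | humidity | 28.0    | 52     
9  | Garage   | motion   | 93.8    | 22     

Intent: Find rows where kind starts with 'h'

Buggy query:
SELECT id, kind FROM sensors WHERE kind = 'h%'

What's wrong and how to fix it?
Bug: '=' compares the literal string including the % character; pattern matching needs LIKE

Fix: Replace '=' with LIKE so 'h%' is treated as a pattern

Corrected query:
SELECT id, kind FROM sensors WHERE kind LIKE 'h%'

Result:
id | kind    
---+---------
1  | humidity
3  | humidity
6  | humidity
8  | humidity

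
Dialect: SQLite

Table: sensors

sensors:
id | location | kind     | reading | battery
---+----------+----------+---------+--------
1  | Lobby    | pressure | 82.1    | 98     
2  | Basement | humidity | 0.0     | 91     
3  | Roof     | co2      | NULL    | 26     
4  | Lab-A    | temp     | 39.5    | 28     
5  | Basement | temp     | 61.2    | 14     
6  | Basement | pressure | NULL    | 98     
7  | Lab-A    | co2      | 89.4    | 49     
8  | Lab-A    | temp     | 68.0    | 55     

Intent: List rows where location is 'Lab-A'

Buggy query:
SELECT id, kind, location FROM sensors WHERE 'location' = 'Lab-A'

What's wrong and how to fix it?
Bug: Single quotes denote string literals in SQL; the column name is being compared as a constant string

Fix: Remove the quotes around the column name (or use double quotes for an identifier)

Corrected query:
SELECT id, kind, location FROM sensors WHERE location = 'Lab-A'

Result:
id | kind | location
---+------+---------
4  | temp | Lab-A   
7  | co2  | Lab-A   
8  | temp | Lab-A   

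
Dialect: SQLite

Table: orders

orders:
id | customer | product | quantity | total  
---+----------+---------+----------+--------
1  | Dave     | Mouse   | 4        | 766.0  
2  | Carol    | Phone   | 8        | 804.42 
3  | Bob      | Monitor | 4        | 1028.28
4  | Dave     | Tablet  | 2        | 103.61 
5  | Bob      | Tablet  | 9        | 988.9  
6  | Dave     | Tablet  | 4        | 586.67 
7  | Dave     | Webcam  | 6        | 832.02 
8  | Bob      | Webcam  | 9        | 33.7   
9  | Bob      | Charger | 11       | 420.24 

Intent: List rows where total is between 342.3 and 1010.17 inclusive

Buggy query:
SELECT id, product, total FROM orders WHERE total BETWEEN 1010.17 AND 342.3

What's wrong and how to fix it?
Bug: The bounds are reversed; BETWEEN a AND b requires a <= b to match anything

Fix: Write BETWEEN 342.3 AND 1010.17

Corrected query:
SELECT id, product, total FROM orders WHERE total BETWEEN 342.3 AND 1010.17

Result:
id | product | total 
---+---------+-------
1  | Mouse   | 766   
2  | Phone   | 804.42
5  | Tablet  | 988.9 
6  | Tablet  | 586.67
7  | Webcam  | 832.02
9  | Charger | 420.24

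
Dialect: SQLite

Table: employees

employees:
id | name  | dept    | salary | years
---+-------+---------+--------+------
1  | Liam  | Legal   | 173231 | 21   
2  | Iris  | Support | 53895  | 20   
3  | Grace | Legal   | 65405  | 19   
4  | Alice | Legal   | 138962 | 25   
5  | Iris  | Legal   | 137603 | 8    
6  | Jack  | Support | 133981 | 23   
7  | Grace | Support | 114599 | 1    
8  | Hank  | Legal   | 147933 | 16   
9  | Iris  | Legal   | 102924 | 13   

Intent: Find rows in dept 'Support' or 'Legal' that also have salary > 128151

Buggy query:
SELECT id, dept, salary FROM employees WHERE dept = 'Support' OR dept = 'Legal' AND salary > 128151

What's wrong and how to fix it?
Bug: Without parentheses, AND is evaluated before OR, so the salary filter only applies to the 'Legal' branch

Fix: Add parentheses around the OR so the AND applies to both alternatives

Corrected query:
SELECT id, dept, salary FROM employees WHERE (dept = 'Support' OR dept = 'Legal') AND salary > 128151

Result:
id | dept    | salary
---+---------+-------
1  | Legal   | 173231
4  | Legal   | 138962
5  | Legal   | 137603
6  | Support | 133981
8  | Legal   | 147933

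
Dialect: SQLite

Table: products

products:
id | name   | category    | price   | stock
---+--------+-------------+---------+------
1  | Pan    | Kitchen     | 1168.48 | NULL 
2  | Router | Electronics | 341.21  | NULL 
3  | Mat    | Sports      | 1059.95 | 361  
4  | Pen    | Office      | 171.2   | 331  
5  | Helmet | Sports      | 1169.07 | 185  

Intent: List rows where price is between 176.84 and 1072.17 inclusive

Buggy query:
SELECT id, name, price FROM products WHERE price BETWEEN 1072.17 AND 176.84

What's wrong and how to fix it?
Bug: The bounds are reversed; BETWEEN a AND b requires a <= b to match anything

Fix: Swap the bounds so the smaller value comes first

Corrected query:
SELECT id, name, price FROM products WHERE price BETWEEN 176.84 AND 1072.17

Result:
id | name   | price  
---+--------+--------
2  | Router | 341.21 
3  | Mat    | 1059.95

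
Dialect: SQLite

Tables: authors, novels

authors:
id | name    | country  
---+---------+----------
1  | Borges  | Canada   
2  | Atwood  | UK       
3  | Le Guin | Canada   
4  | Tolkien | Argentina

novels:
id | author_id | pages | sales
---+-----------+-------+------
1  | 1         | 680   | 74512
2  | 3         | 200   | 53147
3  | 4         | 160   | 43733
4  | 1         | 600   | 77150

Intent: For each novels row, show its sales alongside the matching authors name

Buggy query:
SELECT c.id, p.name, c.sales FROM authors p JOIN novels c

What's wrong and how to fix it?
Bug: Missing join condition: each novels row is matched to all authors rows instead of just its own

Fix: Specify the join condition linking the foreign key to the parent id

Corrected query:
SELECT c.id, p.name, c.sales FROM authors p JOIN novels c ON c.author_id = p.id

Result:
id | name    | sales
---+---------+------
1  | Borges  | 74512
2  | Le Guin | 53147
3  | Tolkien | 43733
4  | Borges  | 77150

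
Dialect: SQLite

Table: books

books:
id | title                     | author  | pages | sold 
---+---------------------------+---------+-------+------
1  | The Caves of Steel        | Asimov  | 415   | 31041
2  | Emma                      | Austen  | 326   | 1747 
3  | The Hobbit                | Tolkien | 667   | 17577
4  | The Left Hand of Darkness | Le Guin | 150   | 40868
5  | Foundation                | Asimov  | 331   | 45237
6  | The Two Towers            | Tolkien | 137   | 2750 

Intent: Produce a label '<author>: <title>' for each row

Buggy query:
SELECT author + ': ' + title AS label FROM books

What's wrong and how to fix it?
Bug: '+' is numeric addition; on text columns SQLite converts them to 0 instead of concatenating

Fix: Use the || operator for string concatenation

Corrected query:
SELECT author || ': ' || title AS label FROM books

Result:
label                             
----------------------------------
Asimov: The Caves of Steel        
Austen: Emma                      
Tolkien: The Hobbit               
Le Guin: The Left Hand of Darkness
Asimov: Foundation                
Tolkien: The Two Towers           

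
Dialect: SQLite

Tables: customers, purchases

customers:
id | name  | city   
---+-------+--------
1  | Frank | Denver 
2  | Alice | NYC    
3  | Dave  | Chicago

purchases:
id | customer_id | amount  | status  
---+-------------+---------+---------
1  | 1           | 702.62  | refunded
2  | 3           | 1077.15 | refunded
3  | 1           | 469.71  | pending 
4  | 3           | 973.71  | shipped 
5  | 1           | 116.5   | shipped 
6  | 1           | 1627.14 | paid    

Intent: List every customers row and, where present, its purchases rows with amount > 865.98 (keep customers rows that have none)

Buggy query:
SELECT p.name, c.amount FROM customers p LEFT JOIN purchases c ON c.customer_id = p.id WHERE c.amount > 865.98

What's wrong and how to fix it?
Bug: A WHERE condition on the right-hand table after LEFT JOIN drops unmatched parents

Fix: Move the right-table condition into the ON clause so unmatched parents are kept

Corrected query:
SELECT p.name, c.amount FROM customers p LEFT JOIN purchases c ON c.customer_id = p.id AND c.amount > 865.98

Result:
name  | amount 
------+--------
Frank | 1627.14
Alice | NULL   
Dave  | 973.71 
Dave  | 1077.15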